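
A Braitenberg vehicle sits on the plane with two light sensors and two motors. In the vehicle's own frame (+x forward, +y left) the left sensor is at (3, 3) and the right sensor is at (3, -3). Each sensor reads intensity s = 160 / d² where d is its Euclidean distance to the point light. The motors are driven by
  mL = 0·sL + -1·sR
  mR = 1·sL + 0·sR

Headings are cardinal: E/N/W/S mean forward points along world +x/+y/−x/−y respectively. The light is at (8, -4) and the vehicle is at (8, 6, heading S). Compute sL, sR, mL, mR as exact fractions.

left sensor world pos  = (11, 3); dL² = 58
right sensor world pos = (5, 3); dR² = 58
sL = 160/58 = 80/29
sR = 160/58 = 80/29
mL = 0·sL + -1·sR = -80/29
mR = 1·sL + 0·sR = 80/29

80/29 80/29 -80/29 80/29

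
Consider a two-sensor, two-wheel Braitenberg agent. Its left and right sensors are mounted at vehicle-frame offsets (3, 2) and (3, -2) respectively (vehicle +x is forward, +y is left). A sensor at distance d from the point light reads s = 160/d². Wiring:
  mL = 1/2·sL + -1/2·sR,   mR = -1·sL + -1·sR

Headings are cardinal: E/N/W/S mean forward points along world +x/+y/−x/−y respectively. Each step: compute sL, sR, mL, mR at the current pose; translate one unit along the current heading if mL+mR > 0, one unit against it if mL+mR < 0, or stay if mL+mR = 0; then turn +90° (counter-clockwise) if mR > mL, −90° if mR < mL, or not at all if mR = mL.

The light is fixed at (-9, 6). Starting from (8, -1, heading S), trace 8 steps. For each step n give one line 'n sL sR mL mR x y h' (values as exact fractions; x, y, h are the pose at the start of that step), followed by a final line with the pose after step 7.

0 160/461 32/65 -2176/29965 -25152/29965 8 -1 S
1 8/13 40/53 -48/689 -944/689 8 0 W
2 32/53 160/409 2304/21677 -21568/21677 9 0 N
3 80/233 80/261 1120/60813 -39520/60813 9 -1 E
4 160/461 32/65 -2176/29965 -25152/29965 8 -1 S
5 8/13 40/53 -48/689 -944/689 8 0 W
6 32/53 160/409 2304/21677 -21568/21677 9 0 N
7 80/233 80/261 1120/60813 -39520/60813 9 -1 E
final 8 -1 S

n=0: pose=(8,-1,S); sL=160/461, sR=32/65; mL=-2176/29965, mR=-25152/29965; mL+mR=-27328/29965 → advance -1; mR−mL=-22976/29965 → turn -1·90°
n=1: pose=(8,0,W); sL=8/13, sR=40/53; mL=-48/689, mR=-944/689; mL+mR=-992/689 → advance -1; mR−mL=-896/689 → turn -1·90°
n=2: pose=(9,0,N); sL=32/53, sR=160/409; mL=2304/21677, mR=-21568/21677; mL+mR=-19264/21677 → advance -1; mR−mL=-23872/21677 → turn -1·90°
n=3: pose=(9,-1,E); sL=80/233, sR=80/261; mL=1120/60813, mR=-39520/60813; mL+mR=-12800/20271 → advance -1; mR−mL=-40640/60813 → turn -1·90°
n=4: pose=(8,-1,S); sL=160/461, sR=32/65; mL=-2176/29965, mR=-25152/29965; mL+mR=-27328/29965 → advance -1; mR−mL=-22976/29965 → turn -1·90°
n=5: pose=(8,0,W); sL=8/13, sR=40/53; mL=-48/689, mR=-944/689; mL+mR=-992/689 → advance -1; mR−mL=-896/689 → turn -1·90°
n=6: pose=(9,0,N); sL=32/53, sR=160/409; mL=2304/21677, mR=-21568/21677; mL+mR=-19264/21677 → advance -1; mR−mL=-23872/21677 → turn -1·90°
n=7: pose=(9,-1,E); sL=80/233, sR=80/261; mL=1120/60813, mR=-39520/60813; mL+mR=-12800/20271 → advance -1; mR−mL=-40640/60813 → turn -1·90°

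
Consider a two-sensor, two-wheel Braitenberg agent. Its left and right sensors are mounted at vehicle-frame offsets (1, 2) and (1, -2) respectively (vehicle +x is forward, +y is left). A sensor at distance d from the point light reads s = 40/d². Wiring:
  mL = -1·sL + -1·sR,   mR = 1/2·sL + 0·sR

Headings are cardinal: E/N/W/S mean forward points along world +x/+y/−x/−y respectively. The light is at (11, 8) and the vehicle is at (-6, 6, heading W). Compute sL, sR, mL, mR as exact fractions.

2/17 10/81 -332/1377 1/17

left sensor world pos  = (-7, 4); dL² = 340
right sensor world pos = (-7, 8); dR² = 324
sL = 40/340 = 2/17
sR = 40/324 = 10/81
mL = -1·sL + -1·sR = -332/1377
mR = 1/2·sL + 0·sR = 1/17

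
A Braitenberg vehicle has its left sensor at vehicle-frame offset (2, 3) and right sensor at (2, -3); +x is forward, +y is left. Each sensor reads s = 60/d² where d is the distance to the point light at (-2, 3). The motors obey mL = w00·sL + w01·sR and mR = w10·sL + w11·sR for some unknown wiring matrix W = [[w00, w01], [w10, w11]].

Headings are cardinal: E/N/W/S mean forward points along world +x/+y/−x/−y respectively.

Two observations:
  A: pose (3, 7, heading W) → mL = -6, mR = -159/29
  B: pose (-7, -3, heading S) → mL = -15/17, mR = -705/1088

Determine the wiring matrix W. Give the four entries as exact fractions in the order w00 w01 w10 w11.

-1 0 -1 1/2

obs A: pose=(3,7,W) → sL=6, sR=30/29, mL=-6, mR=-159/29
obs B: pose=(-7,-3,S) → sL=15/17, sR=15/32, mL=-15/17, mR=-705/1088
sensor matrix S = [[6, 30/29], [15/17, 15/32]]; det S = 14985/7888
solve [mL_A; mL_B] = S·[w00; w01] and [mR_A; mR_B] = S·[w10; w11]:
  w00 = -1, w01 = 0, w10 = -1, w11 = 1/2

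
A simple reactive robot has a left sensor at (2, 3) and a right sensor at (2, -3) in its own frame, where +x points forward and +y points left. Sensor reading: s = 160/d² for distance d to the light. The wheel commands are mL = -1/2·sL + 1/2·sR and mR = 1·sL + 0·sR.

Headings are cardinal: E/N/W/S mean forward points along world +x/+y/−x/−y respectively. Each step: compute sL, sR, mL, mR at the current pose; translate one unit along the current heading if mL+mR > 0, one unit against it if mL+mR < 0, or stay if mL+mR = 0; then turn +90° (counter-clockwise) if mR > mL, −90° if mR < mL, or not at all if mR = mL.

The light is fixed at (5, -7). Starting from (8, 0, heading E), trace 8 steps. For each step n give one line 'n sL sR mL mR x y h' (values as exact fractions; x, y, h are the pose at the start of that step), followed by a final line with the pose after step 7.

n=0: pose=(8,0,E); sL=32/25, sR=160/41; mL=1344/1025, mR=32/25; mL+mR=2656/1025 → advance +1; mR−mL=-32/1025 → turn -1·90°
n=1: pose=(9,0,S); sL=80/37, sR=80/13; mL=960/481, mR=80/37; mL+mR=2000/481 → advance +1; mR−mL=80/481 → turn +1·90°
n=2: pose=(9,-1,E); sL=160/117, sR=32/9; mL=128/117, mR=160/117; mL+mR=32/13 → advance +1; mR−mL=32/117 → turn +1·90°
n=3: pose=(10,-1,N); sL=40/17, sR=5/4; mL=-75/136, mR=40/17; mL+mR=245/136 → advance +1; mR−mL=395/136 → turn +1·90°
n=4: pose=(10,0,W); sL=32/5, sR=160/109; mL=-1344/545, mR=32/5; mL+mR=2144/545 → advance +1; mR−mL=4832/545 → turn +1·90°
n=5: pose=(9,0,S); sL=80/37, sR=80/13; mL=960/481, mR=80/37; mL+mR=2000/481 → advance +1; mR−mL=80/481 → turn +1·90°
n=6: pose=(9,-1,E); sL=160/117, sR=32/9; mL=128/117, mR=160/117; mL+mR=32/13 → advance +1; mR−mL=32/117 → turn +1·90°
n=7: pose=(10,-1,N); sL=40/17, sR=5/4; mL=-75/136, mR=40/17; mL+mR=245/136 → advance +1; mR−mL=395/136 → turn +1·90°

0 32/25 160/41 1344/1025 32/25 8 0 E
1 80/37 80/13 960/481 80/37 9 0 S
2 160/117 32/9 128/117 160/117 9 -1 E
3 40/17 5/4 -75/136 40/17 10 -1 N
4 32/5 160/109 -1344/545 32/5 10 0 W
5 80/37 80/13 960/481 80/37 9 0 S
6 160/117 32/9 128/117 160/117 9 -1 E
7 40/17 5/4 -75/136 40/17 10 -1 N
final 10 0 W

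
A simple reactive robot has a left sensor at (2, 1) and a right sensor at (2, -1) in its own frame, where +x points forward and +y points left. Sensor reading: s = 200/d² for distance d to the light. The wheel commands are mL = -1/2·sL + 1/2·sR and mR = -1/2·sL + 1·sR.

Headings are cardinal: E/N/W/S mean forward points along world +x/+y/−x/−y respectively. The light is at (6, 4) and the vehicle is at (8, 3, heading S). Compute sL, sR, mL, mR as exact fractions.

left sensor world pos  = (9, 1); dL² = 18
right sensor world pos = (7, 1); dR² = 10
sL = 200/18 = 100/9
sR = 200/10 = 20
mL = -1/2·sL + 1/2·sR = 40/9
mR = -1/2·sL + 1·sR = 130/9

100/9 20 40/9 130/9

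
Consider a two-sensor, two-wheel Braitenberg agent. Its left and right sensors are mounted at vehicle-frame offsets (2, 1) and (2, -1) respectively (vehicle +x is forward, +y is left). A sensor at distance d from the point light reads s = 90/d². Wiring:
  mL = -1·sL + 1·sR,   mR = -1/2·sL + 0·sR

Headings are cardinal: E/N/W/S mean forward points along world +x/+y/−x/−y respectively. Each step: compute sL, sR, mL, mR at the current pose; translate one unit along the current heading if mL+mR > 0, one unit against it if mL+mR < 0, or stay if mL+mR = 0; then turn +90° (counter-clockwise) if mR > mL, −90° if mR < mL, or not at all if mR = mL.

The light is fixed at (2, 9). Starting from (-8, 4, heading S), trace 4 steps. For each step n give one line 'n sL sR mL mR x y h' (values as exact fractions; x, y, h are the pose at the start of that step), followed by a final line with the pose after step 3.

n=0: pose=(-8,4,S); sL=9/13, sR=9/17; mL=-36/221, mR=-9/26; mL+mR=-225/442 → advance -1; mR−mL=-81/442 → turn -1·90°
n=1: pose=(-8,5,W); sL=90/169, sR=10/17; mL=160/2873, mR=-45/169; mL+mR=-605/2873 → advance -1; mR−mL=-925/2873 → turn -1·90°
n=2: pose=(-7,5,N); sL=45/52, sR=45/34; mL=405/884, mR=-45/104; mL+mR=45/1768 → advance +1; mR−mL=-1575/1768 → turn -1·90°
n=3: pose=(-7,6,E); sL=90/53, sR=18/13; mL=-216/689, mR=-45/53; mL+mR=-801/689 → advance -1; mR−mL=-369/689 → turn -1·90°

0 9/13 9/17 -36/221 -9/26 -8 4 S
1 90/169 10/17 160/2873 -45/169 -8 5 W
2 45/52 45/34 405/884 -45/104 -7 5 N
3 90/53 18/13 -216/689 -45/53 -7 6 E
final -8 6 S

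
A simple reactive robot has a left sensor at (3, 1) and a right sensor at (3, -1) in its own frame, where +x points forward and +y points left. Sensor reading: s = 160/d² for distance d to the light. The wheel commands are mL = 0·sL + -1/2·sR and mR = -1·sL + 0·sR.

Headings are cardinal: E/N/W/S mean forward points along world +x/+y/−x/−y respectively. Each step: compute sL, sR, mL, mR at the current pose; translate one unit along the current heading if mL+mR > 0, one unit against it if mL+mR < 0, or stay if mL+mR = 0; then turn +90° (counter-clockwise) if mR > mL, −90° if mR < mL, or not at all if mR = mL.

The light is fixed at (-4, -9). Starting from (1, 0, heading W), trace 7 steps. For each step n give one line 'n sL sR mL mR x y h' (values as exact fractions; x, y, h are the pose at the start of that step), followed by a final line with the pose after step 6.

0 40/17 20/13 -10/13 -40/17 1 0 W
1 160/169 160/193 -80/193 -160/169 2 0 N
2 80/81 16/13 -8/13 -80/81 2 -1 E
3 160/61 160/41 -80/41 -160/61 1 -1 S
4 40/17 20/13 -10/13 -40/17 1 0 W
5 160/169 160/193 -80/193 -160/169 2 0 N
6 80/81 16/13 -8/13 -80/81 2 -1 E
final 1 -1 S

n=0: pose=(1,0,W); sL=40/17, sR=20/13; mL=-10/13, mR=-40/17; mL+mR=-690/221 → advance -1; mR−mL=-350/221 → turn -1·90°
n=1: pose=(2,0,N); sL=160/169, sR=160/193; mL=-80/193, mR=-160/169; mL+mR=-44400/32617 → advance -1; mR−mL=-17360/32617 → turn -1·90°
n=2: pose=(2,-1,E); sL=80/81, sR=16/13; mL=-8/13, mR=-80/81; mL+mR=-1688/1053 → advance -1; mR−mL=-392/1053 → turn -1·90°
n=3: pose=(1,-1,S); sL=160/61, sR=160/41; mL=-80/41, mR=-160/61; mL+mR=-11440/2501 → advance -1; mR−mL=-1680/2501 → turn -1·90°
n=4: pose=(1,0,W); sL=40/17, sR=20/13; mL=-10/13, mR=-40/17; mL+mR=-690/221 → advance -1; mR−mL=-350/221 → turn -1·90°
n=5: pose=(2,0,N); sL=160/169, sR=160/193; mL=-80/193, mR=-160/169; mL+mR=-44400/32617 → advance -1; mR−mL=-17360/32617 → turn -1·90°
n=6: pose=(2,-1,E); sL=80/81, sR=16/13; mL=-8/13, mR=-80/81; mL+mR=-1688/1053 → advance -1; mR−mL=-392/1053 → turn -1·90°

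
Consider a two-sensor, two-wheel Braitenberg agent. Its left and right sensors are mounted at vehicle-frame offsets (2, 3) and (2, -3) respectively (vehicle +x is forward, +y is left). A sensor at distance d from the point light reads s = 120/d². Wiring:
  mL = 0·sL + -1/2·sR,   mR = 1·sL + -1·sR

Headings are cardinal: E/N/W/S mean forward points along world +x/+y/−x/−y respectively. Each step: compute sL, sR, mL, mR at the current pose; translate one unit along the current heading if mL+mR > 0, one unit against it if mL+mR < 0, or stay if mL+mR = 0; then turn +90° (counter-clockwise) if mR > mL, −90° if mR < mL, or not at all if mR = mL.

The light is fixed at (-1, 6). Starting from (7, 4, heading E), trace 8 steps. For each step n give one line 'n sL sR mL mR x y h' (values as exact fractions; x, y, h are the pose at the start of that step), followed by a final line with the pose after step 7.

n=0: pose=(7,4,E); sL=120/101, sR=24/25; mL=-12/25, mR=576/2525; mL+mR=-636/2525 → advance -1; mR−mL=1788/2525 → turn +1·90°
n=1: pose=(6,4,N); sL=15/2, sR=6/5; mL=-3/5, mR=63/10; mL+mR=57/10 → advance +1; mR−mL=69/10 → turn +1·90°
n=2: pose=(6,5,W); sL=120/41, sR=120/29; mL=-60/29, mR=-1440/1189; mL+mR=-3900/1189 → advance -1; mR−mL=1020/1189 → turn +1·90°
n=3: pose=(7,5,S); sL=12/13, sR=60/17; mL=-30/17, mR=-576/221; mL+mR=-966/221 → advance -1; mR−mL=-186/221 → turn -1·90°
n=4: pose=(7,6,W); sL=8/3, sR=8/3; mL=-4/3, mR=0; mL+mR=-4/3 → advance -1; mR−mL=4/3 → turn +1·90°
n=5: pose=(8,6,S); sL=30/37, sR=3; mL=-3/2, mR=-81/37; mL+mR=-273/74 → advance -1; mR−mL=-51/74 → turn -1·90°
n=6: pose=(8,7,W); sL=120/53, sR=24/13; mL=-12/13, mR=288/689; mL+mR=-348/689 → advance -1; mR−mL=924/689 → turn +1·90°
n=7: pose=(9,7,S); sL=12/17, sR=12/5; mL=-6/5, mR=-144/85; mL+mR=-246/85 → advance -1; mR−mL=-42/85 → turn -1·90°

0 120/101 24/25 -12/25 576/2525 7 4 E
1 15/2 6/5 -3/5 63/10 6 4 N
2 120/41 120/29 -60/29 -1440/1189 6 5 W
3 12/13 60/17 -30/17 -576/221 7 5 S
4 8/3 8/3 -4/3 0 7 6 W
5 30/37 3 -3/2 -81/37 8 6 S
6 120/53 24/13 -12/13 288/689 8 7 W
7 12/17 12/5 -6/5 -144/85 9 7 S
final 9 8 W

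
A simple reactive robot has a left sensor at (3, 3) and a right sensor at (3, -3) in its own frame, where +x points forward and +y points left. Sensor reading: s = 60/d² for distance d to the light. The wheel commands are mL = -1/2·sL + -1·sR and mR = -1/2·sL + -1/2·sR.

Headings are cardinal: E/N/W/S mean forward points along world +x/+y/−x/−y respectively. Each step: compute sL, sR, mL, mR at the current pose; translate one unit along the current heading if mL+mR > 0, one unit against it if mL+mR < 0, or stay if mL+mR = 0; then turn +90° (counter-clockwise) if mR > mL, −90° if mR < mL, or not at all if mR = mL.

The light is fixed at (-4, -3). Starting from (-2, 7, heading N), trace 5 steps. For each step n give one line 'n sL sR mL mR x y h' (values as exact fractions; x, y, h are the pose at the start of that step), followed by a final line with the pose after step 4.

n=0: pose=(-2,7,N); sL=6/17, sR=30/97; mL=-801/1649, mR=-546/1649; mL+mR=-1347/1649 → advance -1; mR−mL=15/97 → turn +1·90°
n=1: pose=(-2,6,W); sL=60/37, sR=12/29; mL=-1314/1073, mR=-1092/1073; mL+mR=-2406/1073 → advance -1; mR−mL=6/29 → turn +1·90°
n=2: pose=(-1,6,S); sL=5/6, sR=5/3; mL=-25/12, mR=-5/4; mL+mR=-10/3 → advance -1; mR−mL=5/6 → turn +1·90°
n=3: pose=(-1,7,E); sL=12/41, sR=12/17; mL=-594/697, mR=-348/697; mL+mR=-942/697 → advance -1; mR−mL=6/17 → turn +1·90°
n=4: pose=(-2,7,N); sL=6/17, sR=30/97; mL=-801/1649, mR=-546/1649; mL+mR=-1347/1649 → advance -1; mR−mL=15/97 → turn +1·90°

0 6/17 30/97 -801/1649 -546/1649 -2 7 N
1 60/37 12/29 -1314/1073 -1092/1073 -2 6 W
2 5/6 5/3 -25/12 -5/4 -1 6 S
3 12/41 12/17 -594/697 -348/697 -1 7 E
4 6/17 30/97 -801/1649 -546/1649 -2 7 N
final -2 6 W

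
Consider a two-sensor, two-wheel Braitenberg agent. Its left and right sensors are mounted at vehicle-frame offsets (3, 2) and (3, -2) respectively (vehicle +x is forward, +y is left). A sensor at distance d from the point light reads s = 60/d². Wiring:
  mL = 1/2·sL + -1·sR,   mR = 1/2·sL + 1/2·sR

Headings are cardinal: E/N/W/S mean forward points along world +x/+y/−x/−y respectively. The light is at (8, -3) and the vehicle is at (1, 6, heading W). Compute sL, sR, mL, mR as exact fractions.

60/149 60/221 -2310/32929 11100/32929

left sensor world pos  = (-2, 4); dL² = 149
right sensor world pos = (-2, 8); dR² = 221
sL = 60/149 = 60/149
sR = 60/221 = 60/221
mL = 1/2·sL + -1·sR = -2310/32929
mR = 1/2·sL + 1/2·sR = 11100/32929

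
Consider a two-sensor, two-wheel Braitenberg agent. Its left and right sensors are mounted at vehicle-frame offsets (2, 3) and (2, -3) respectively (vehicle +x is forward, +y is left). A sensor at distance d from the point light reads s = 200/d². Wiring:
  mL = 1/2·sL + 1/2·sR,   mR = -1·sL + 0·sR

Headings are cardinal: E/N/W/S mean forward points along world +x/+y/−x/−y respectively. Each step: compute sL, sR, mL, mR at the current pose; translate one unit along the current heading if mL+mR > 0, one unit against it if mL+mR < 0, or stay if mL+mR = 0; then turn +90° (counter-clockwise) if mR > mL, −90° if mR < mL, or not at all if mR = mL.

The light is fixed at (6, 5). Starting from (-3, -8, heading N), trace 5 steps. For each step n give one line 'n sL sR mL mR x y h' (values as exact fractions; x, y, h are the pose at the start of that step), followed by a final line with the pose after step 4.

n=0: pose=(-3,-8,N); sL=40/53, sR=200/157; mL=8440/8321, mR=-40/53; mL+mR=2160/8321 → advance +1; mR−mL=-14720/8321 → turn -1·90°
n=1: pose=(-3,-7,E); sL=20/13, sR=100/137; mL=2020/1781, mR=-20/13; mL+mR=-720/1781 → advance -1; mR−mL=-4760/1781 → turn -1·90°
n=2: pose=(-4,-7,S); sL=40/49, sR=40/73; mL=2440/3577, mR=-40/49; mL+mR=-480/3577 → advance -1; mR−mL=-5360/3577 → turn -1·90°
n=3: pose=(-4,-6,W); sL=10/17, sR=25/26; mL=685/884, mR=-10/17; mL+mR=165/884 → advance +1; mR−mL=-1205/884 → turn -1·90°
n=4: pose=(-5,-6,N); sL=200/277, sR=40/29; mL=8440/8033, mR=-200/277; mL+mR=2640/8033 → advance +1; mR−mL=-14240/8033 → turn -1·90°

0 40/53 200/157 8440/8321 -40/53 -3 -8 N
1 20/13 100/137 2020/1781 -20/13 -3 -7 E
2 40/49 40/73 2440/3577 -40/49 -4 -7 S
3 10/17 25/26 685/884 -10/17 -4 -6 W
4 200/277 40/29 8440/8033 -200/277 -5 -6 N
final -5 -5 E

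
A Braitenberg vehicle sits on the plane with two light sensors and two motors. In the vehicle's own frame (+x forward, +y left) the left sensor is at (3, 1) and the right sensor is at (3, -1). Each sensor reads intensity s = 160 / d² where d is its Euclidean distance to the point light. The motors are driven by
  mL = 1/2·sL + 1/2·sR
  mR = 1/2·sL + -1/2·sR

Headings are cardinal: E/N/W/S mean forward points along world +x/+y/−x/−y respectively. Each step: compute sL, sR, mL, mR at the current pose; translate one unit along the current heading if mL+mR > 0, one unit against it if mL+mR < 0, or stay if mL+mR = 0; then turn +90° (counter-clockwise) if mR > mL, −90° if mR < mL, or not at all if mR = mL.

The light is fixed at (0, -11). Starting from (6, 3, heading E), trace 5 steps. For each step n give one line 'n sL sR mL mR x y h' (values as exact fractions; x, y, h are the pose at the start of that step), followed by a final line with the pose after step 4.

0 80/153 16/25 2224/3825 -224/3825 6 3 E
1 32/37 160/157 5472/5809 -448/5809 7 3 S
2 1 40/53 93/106 13/106 7 2 W
3 160/281 32/61 9376/17141 384/17141 6 2 N
4 80/153 16/25 2224/3825 -224/3825 6 3 E
final 7 3 S

n=0: pose=(6,3,E); sL=80/153, sR=16/25; mL=2224/3825, mR=-224/3825; mL+mR=80/153 → advance +1; mR−mL=-16/25 → turn -1·90°
n=1: pose=(7,3,S); sL=32/37, sR=160/157; mL=5472/5809, mR=-448/5809; mL+mR=32/37 → advance +1; mR−mL=-160/157 → turn -1·90°
n=2: pose=(7,2,W); sL=1, sR=40/53; mL=93/106, mR=13/106; mL+mR=1 → advance +1; mR−mL=-40/53 → turn -1·90°
n=3: pose=(6,2,N); sL=160/281, sR=32/61; mL=9376/17141, mR=384/17141; mL+mR=160/281 → advance +1; mR−mL=-32/61 → turn -1·90°
n=4: pose=(6,3,E); sL=80/153, sR=16/25; mL=2224/3825, mR=-224/3825; mL+mR=80/153 → advance +1; mR−mL=-16/25 → turn -1·90°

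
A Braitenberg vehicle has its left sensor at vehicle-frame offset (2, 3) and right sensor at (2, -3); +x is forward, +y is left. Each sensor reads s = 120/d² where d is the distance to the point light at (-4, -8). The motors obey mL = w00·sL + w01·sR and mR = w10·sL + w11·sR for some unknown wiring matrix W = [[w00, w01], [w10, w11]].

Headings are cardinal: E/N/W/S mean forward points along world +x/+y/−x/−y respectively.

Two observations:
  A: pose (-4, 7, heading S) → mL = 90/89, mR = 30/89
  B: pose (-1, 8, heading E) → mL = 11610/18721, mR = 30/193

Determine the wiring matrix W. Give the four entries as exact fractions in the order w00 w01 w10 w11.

obs A: pose=(-4,7,S) → sL=60/89, sR=60/89, mL=90/89, mR=30/89
obs B: pose=(-1,8,E) → sL=60/193, sR=60/97, mL=11610/18721, mR=30/193
sensor matrix S = [[60/89, 60/89], [60/193, 60/97]]; det S = 345600/1666169
solve [mL_A; mL_B] = S·[w00; w01] and [mR_A; mR_B] = S·[w10; w11]:
  w00 = 1, w01 = 1/2, w10 = 1/2, w11 = 0

1 1/2 1/2 0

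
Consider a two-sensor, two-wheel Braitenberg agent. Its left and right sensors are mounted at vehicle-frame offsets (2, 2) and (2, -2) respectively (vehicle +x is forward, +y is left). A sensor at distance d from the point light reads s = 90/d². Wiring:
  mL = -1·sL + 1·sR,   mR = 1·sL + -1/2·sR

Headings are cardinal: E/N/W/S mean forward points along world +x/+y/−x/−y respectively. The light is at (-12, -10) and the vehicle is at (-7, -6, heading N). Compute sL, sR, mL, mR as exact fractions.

left sensor world pos  = (-9, -4); dL² = 45
right sensor world pos = (-5, -4); dR² = 85
sL = 90/45 = 2
sR = 90/85 = 18/17
mL = -1·sL + 1·sR = -16/17
mR = 1·sL + -1/2·sR = 25/17

2 18/17 -16/17 25/17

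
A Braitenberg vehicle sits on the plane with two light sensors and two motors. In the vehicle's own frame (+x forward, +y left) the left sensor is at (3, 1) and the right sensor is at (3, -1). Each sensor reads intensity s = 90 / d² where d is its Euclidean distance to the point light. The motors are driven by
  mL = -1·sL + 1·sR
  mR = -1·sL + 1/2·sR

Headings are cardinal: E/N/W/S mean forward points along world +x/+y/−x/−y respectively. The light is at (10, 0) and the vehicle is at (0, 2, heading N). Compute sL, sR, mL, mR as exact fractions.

left sensor world pos  = (-1, 5); dL² = 146
right sensor world pos = (1, 5); dR² = 106
sL = 90/146 = 45/73
sR = 90/106 = 45/53
mL = -1·sL + 1·sR = 900/3869
mR = -1·sL + 1/2·sR = -1485/7738

45/73 45/53 900/3869 -1485/7738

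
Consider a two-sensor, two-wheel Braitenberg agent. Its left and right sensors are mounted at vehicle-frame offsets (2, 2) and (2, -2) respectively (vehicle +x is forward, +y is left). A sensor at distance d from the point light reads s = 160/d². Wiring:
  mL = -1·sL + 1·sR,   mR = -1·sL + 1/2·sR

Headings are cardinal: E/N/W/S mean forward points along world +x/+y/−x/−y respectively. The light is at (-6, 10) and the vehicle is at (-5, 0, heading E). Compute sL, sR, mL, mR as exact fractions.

left sensor world pos  = (-3, 2); dL² = 73
right sensor world pos = (-3, -2); dR² = 153
sL = 160/73 = 160/73
sR = 160/153 = 160/153
mL = -1·sL + 1·sR = -12800/11169
mR = -1·sL + 1/2·sR = -18640/11169

160/73 160/153 -12800/11169 -18640/11169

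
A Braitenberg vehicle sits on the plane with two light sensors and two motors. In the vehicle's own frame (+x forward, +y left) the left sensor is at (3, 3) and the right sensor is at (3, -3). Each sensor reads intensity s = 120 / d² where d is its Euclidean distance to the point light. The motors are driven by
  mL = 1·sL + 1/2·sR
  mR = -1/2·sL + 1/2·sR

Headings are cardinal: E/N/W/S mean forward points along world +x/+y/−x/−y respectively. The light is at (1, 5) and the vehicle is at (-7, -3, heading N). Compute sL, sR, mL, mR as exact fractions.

left sensor world pos  = (-10, 0); dL² = 146
right sensor world pos = (-4, 0); dR² = 50
sL = 120/146 = 60/73
sR = 120/50 = 12/5
mL = 1·sL + 1/2·sR = 738/365
mR = -1/2·sL + 1/2·sR = 288/365

60/73 12/5 738/365 288/365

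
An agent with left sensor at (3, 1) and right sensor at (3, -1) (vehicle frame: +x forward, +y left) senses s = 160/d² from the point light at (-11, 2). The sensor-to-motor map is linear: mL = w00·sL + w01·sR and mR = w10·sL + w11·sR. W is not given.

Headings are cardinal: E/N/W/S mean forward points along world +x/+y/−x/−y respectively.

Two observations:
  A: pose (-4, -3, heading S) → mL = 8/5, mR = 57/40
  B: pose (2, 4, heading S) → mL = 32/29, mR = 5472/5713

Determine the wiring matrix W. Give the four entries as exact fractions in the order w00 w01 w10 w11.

0 1 1/2 1/2

obs A: pose=(-4,-3,S) → sL=5/4, sR=8/5, mL=8/5, mR=57/40
obs B: pose=(2,4,S) → sL=160/197, sR=32/29, mL=32/29, mR=5472/5713
sensor matrix S = [[5/4, 8/5], [160/197, 32/29]]; det S = 456/5713
solve [mL_A; mL_B] = S·[w00; w01] and [mR_A; mR_B] = S·[w10; w11]:
  w00 = 0, w01 = 1, w10 = 1/2, w11 = 1/2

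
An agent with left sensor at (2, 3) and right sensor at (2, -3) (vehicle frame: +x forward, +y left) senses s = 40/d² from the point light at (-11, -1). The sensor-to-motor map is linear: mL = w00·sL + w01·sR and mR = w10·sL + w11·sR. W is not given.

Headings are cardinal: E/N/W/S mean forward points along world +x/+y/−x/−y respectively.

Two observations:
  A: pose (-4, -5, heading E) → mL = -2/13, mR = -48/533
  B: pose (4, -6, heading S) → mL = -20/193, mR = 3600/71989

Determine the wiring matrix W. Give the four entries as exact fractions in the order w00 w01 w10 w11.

obs A: pose=(-4,-5,E) → sL=20/41, sR=4/13, mL=-2/13, mR=-48/533
obs B: pose=(4,-6,S) → sL=40/373, sR=40/193, mL=-20/193, mR=3600/71989
sensor matrix S = [[20/41, 4/13], [40/373, 40/193]]; det S = 2613120/38370137
solve [mL_A; mL_B] = S·[w00; w01] and [mR_A; mR_B] = S·[w10; w11]:
  w00 = 0, w01 = -1/2, w10 = -1/2, w11 = 1/2

0 -1/2 -1/2 1/2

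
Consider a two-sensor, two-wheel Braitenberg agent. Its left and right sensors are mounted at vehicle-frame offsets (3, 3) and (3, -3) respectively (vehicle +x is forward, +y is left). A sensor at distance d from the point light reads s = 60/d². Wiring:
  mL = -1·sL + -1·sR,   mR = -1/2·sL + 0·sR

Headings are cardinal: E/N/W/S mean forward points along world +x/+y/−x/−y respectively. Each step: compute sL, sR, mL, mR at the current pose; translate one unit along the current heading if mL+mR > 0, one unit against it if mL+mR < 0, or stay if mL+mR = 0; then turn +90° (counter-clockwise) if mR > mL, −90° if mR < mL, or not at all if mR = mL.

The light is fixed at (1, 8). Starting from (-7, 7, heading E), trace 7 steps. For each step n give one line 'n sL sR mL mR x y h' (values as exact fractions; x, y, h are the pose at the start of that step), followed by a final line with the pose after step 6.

n=0: pose=(-7,7,E); sL=60/29, sR=60/41; mL=-4200/1189, mR=-30/29; mL+mR=-5430/1189 → advance -1; mR−mL=2970/1189 → turn +1·90°
n=1: pose=(-8,7,N); sL=15/37, sR=3/2; mL=-141/74, mR=-15/74; mL+mR=-78/37 → advance -1; mR−mL=63/37 → turn +1·90°
n=2: pose=(-8,6,W); sL=60/169, sR=12/29; mL=-3768/4901, mR=-30/169; mL+mR=-4638/4901 → advance -1; mR−mL=2898/4901 → turn +1·90°
n=3: pose=(-7,6,S); sL=6/5, sR=30/73; mL=-588/365, mR=-3/5; mL+mR=-807/365 → advance -1; mR−mL=369/365 → turn +1·90°
n=4: pose=(-7,7,E); sL=60/29, sR=60/41; mL=-4200/1189, mR=-30/29; mL+mR=-5430/1189 → advance -1; mR−mL=2970/1189 → turn +1·90°
n=5: pose=(-8,7,N); sL=15/37, sR=3/2; mL=-141/74, mR=-15/74; mL+mR=-78/37 → advance -1; mR−mL=63/37 → turn +1·90°
n=6: pose=(-8,6,W); sL=60/169, sR=12/29; mL=-3768/4901, mR=-30/169; mL+mR=-4638/4901 → advance -1; mR−mL=2898/4901 → turn +1·90°

0 60/29 60/41 -4200/1189 -30/29 -7 7 E
1 15/37 3/2 -141/74 -15/74 -8 7 N
2 60/169 12/29 -3768/4901 -30/169 -8 6 W
3 6/5 30/73 -588/365 -3/5 -7 6 S
4 60/29 60/41 -4200/1189 -30/29 -7 7 E
5 15/37 3/2 -141/74 -15/74 -8 7 N
6 60/169 12/29 -3768/4901 -30/169 -8 6 W
final -7 6 S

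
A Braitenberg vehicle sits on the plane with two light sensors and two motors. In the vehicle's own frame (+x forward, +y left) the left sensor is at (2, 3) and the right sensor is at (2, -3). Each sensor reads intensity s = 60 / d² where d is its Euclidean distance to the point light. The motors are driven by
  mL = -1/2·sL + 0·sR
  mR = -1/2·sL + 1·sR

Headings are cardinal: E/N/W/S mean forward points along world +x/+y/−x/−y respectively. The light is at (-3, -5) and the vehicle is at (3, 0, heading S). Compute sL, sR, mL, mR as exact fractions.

left sensor world pos  = (6, -2); dL² = 90
right sensor world pos = (0, -2); dR² = 18
sL = 60/90 = 2/3
sR = 60/18 = 10/3
mL = -1/2·sL + 0·sR = -1/3
mR = -1/2·sL + 1·sR = 3

2/3 10/3 -1/3 3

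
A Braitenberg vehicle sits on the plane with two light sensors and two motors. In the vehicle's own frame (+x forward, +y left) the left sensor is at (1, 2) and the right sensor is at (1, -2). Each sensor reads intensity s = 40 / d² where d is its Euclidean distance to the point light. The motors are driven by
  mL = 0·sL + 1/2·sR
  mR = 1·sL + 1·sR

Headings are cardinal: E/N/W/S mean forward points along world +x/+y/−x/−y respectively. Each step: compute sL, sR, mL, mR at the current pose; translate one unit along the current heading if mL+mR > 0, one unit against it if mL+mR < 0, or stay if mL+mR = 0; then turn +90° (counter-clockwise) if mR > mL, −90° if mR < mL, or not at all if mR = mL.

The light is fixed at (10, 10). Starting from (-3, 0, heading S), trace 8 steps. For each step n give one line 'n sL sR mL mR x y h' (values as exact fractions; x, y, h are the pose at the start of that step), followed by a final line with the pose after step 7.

n=0: pose=(-3,0,S); sL=20/121, sR=20/173; mL=10/173, mR=5880/20933; mL+mR=7090/20933 → advance +1; mR−mL=4670/20933 → turn +1·90°
n=1: pose=(-3,-1,E); sL=8/45, sR=40/313; mL=20/313, mR=4304/14085; mL+mR=5204/14085 → advance +1; mR−mL=3404/14085 → turn +1·90°
n=2: pose=(-2,-1,N); sL=5/37, sR=1/5; mL=1/10, mR=62/185; mL+mR=161/370 → advance +1; mR−mL=87/370 → turn +1·90°
n=3: pose=(-2,0,W); sL=40/313, sR=40/233; mL=20/233, mR=21840/72929; mL+mR=28100/72929 → advance +1; mR−mL=15580/72929 → turn +1·90°
n=4: pose=(-3,0,S); sL=20/121, sR=20/173; mL=10/173, mR=5880/20933; mL+mR=7090/20933 → advance +1; mR−mL=4670/20933 → turn +1·90°
n=5: pose=(-3,-1,E); sL=8/45, sR=40/313; mL=20/313, mR=4304/14085; mL+mR=5204/14085 → advance +1; mR−mL=3404/14085 → turn +1·90°
n=6: pose=(-2,-1,N); sL=5/37, sR=1/5; mL=1/10, mR=62/185; mL+mR=161/370 → advance +1; mR−mL=87/370 → turn +1·90°
n=7: pose=(-2,0,W); sL=40/313, sR=40/233; mL=20/233, mR=21840/72929; mL+mR=28100/72929 → advance +1; mR−mL=15580/72929 → turn +1·90°

0 20/121 20/173 10/173 5880/20933 -3 0 S
1 8/45 40/313 20/313 4304/14085 -3 -1 E
2 5/37 1/5 1/10 62/185 -2 -1 N
3 40/313 40/233 20/233 21840/72929 -2 0 W
4 20/121 20/173 10/173 5880/20933 -3 0 S
5 8/45 40/313 20/313 4304/14085 -3 -1 E
6 5/37 1/5 1/10 62/185 -2 -1 N
7 40/313 40/233 20/233 21840/72929 -2 0 W
final -3 0 S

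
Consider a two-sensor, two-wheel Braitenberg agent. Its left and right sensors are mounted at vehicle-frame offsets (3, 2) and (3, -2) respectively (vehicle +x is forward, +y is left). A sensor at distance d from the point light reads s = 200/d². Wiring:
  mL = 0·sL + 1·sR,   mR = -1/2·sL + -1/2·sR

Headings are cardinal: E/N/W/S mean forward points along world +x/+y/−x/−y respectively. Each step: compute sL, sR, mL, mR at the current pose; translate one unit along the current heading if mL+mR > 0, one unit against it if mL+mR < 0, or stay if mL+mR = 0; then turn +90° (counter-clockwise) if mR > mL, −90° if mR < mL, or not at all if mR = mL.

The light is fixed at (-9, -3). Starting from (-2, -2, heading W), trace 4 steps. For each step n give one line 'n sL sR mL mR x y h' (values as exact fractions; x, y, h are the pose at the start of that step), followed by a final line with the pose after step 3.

0 200/17 8 8 -168/17 -2 -2 W
1 50/13 50/29 50/29 -1050/377 -1 -2 N
2 8/5 8/5 8/5 -8/5 -1 -3 E
3 200/109 40/9 40/9 -3080/981 -1 -3 S
final -1 -4 W

n=0: pose=(-2,-2,W); sL=200/17, sR=8; mL=8, mR=-168/17; mL+mR=-32/17 → advance -1; mR−mL=-304/17 → turn -1·90°
n=1: pose=(-1,-2,N); sL=50/13, sR=50/29; mL=50/29, mR=-1050/377; mL+mR=-400/377 → advance -1; mR−mL=-1700/377 → turn -1·90°
n=2: pose=(-1,-3,E); sL=8/5, sR=8/5; mL=8/5, mR=-8/5; mL+mR=0 → advance +0; mR−mL=-16/5 → turn -1·90°
n=3: pose=(-1,-3,S); sL=200/109, sR=40/9; mL=40/9, mR=-3080/981; mL+mR=1280/981 → advance +1; mR−mL=-2480/327 → turn -1·90°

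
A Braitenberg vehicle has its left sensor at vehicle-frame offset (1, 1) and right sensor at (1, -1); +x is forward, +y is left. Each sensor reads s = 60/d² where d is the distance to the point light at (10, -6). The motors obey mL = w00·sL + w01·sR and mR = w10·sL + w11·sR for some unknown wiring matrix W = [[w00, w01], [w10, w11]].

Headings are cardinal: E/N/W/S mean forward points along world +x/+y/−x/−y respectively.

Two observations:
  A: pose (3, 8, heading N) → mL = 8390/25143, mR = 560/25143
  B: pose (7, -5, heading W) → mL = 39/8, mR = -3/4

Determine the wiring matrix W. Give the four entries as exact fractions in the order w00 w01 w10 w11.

1/2 1 -1 1

obs A: pose=(3,8,N) → sL=60/289, sR=20/87, mL=8390/25143, mR=560/25143
obs B: pose=(7,-5,W) → sL=15/4, sR=3, mL=39/8, mR=-3/4
sensor matrix S = [[60/289, 20/87], [15/4, 3]]; det S = -2005/8381
solve [mL_A; mL_B] = S·[w00; w01] and [mR_A; mR_B] = S·[w10; w11]:
  w00 = 1/2, w01 = 1, w10 = -1, w11 = 1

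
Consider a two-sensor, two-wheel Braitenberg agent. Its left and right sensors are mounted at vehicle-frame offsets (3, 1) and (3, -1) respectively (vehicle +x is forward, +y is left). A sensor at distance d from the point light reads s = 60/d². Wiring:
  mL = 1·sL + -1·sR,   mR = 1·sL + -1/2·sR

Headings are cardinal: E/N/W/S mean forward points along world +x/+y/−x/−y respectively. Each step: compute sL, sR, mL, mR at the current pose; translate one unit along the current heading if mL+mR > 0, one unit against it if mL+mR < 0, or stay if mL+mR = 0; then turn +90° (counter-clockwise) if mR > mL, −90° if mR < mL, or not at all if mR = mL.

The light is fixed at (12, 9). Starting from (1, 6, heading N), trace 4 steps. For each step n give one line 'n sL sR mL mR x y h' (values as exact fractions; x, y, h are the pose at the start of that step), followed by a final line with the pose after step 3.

0 5/12 3/5 -11/60 7/60 1 6 N
1 60/221 12/41 -192/9061 1134/9061 1 5 W
2 6/17 30/109 144/1853 399/1853 0 5 S
3 60/97 20/39 400/3783 1370/3783 0 4 E
final 1 4 N

n=0: pose=(1,6,N); sL=5/12, sR=3/5; mL=-11/60, mR=7/60; mL+mR=-1/15 → advance -1; mR−mL=3/10 → turn +1·90°
n=1: pose=(1,5,W); sL=60/221, sR=12/41; mL=-192/9061, mR=1134/9061; mL+mR=942/9061 → advance +1; mR−mL=6/41 → turn +1·90°
n=2: pose=(0,5,S); sL=6/17, sR=30/109; mL=144/1853, mR=399/1853; mL+mR=543/1853 → advance +1; mR−mL=15/109 → turn +1·90°
n=3: pose=(0,4,E); sL=60/97, sR=20/39; mL=400/3783, mR=1370/3783; mL+mR=590/1261 → advance +1; mR−mL=10/39 → turn +1·90°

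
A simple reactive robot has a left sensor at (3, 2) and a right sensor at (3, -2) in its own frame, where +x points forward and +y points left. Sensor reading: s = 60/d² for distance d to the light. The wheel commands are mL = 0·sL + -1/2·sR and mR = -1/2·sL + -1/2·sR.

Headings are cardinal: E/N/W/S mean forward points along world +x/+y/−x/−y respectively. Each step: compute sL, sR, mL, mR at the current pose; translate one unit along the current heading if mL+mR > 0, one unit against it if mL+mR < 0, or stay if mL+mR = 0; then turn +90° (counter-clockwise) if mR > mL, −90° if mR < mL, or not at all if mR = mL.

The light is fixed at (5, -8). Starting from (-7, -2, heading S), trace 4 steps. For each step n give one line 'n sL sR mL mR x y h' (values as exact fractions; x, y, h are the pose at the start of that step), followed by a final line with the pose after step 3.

n=0: pose=(-7,-2,S); sL=60/109, sR=12/41; mL=-6/41, mR=-1884/4469; mL+mR=-2538/4469 → advance -1; mR−mL=-30/109 → turn -1·90°
n=1: pose=(-7,-1,W); sL=6/25, sR=10/51; mL=-5/51, mR=-278/1275; mL+mR=-403/1275 → advance -1; mR−mL=-3/25 → turn -1·90°
n=2: pose=(-6,-1,N); sL=60/269, sR=60/181; mL=-30/181, mR=-13500/48689; mL+mR=-21570/48689 → advance -1; mR−mL=-30/269 → turn -1·90°
n=3: pose=(-6,-2,E); sL=15/32, sR=3/4; mL=-3/8, mR=-39/64; mL+mR=-63/64 → advance -1; mR−mL=-15/64 → turn -1·90°

0 60/109 12/41 -6/41 -1884/4469 -7 -2 S
1 6/25 10/51 -5/51 -278/1275 -7 -1 W
2 60/269 60/181 -30/181 -13500/48689 -6 -1 N
3 15/32 3/4 -3/8 -39/64 -6 -2 E
final -7 -2 S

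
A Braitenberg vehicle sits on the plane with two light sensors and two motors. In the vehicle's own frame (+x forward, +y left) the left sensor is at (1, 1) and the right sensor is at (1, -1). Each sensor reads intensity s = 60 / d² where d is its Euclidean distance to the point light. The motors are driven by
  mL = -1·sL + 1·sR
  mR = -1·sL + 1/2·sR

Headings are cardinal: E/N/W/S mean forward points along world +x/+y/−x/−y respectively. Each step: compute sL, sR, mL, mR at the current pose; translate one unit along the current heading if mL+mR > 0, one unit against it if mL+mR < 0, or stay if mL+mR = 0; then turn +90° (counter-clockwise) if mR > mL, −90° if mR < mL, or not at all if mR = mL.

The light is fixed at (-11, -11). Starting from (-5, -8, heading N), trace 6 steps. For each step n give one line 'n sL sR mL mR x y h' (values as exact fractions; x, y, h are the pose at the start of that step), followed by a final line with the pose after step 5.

n=0: pose=(-5,-8,N); sL=60/41, sR=12/13; mL=-288/533, mR=-534/533; mL+mR=-822/533 → advance -1; mR−mL=-6/13 → turn -1·90°
n=1: pose=(-5,-9,E); sL=30/29, sR=6/5; mL=24/145, mR=-63/145; mL+mR=-39/145 → advance -1; mR−mL=-3/5 → turn -1·90°
n=2: pose=(-6,-9,S); sL=60/37, sR=60/17; mL=1200/629, mR=90/629; mL+mR=1290/629 → advance +1; mR−mL=-30/17 → turn -1·90°
n=3: pose=(-6,-10,W); sL=15/4, sR=3; mL=-3/4, mR=-9/4; mL+mR=-3 → advance -1; mR−mL=-3/2 → turn -1·90°
n=4: pose=(-5,-10,N); sL=60/29, sR=60/53; mL=-1440/1537, mR=-2310/1537; mL+mR=-3750/1537 → advance -1; mR−mL=-30/53 → turn -1·90°
n=5: pose=(-5,-11,E); sL=6/5, sR=6/5; mL=0, mR=-3/5; mL+mR=-3/5 → advance -1; mR−mL=-3/5 → turn -1·90°

0 60/41 12/13 -288/533 -534/533 -5 -8 N
1 30/29 6/5 24/145 -63/145 -5 -9 E
2 60/37 60/17 1200/629 90/629 -6 -9 S
3 15/4 3 -3/4 -9/4 -6 -10 W
4 60/29 60/53 -1440/1537 -2310/1537 -5 -10 N
5 6/5 6/5 0 -3/5 -5 -11 E
final -6 -11 S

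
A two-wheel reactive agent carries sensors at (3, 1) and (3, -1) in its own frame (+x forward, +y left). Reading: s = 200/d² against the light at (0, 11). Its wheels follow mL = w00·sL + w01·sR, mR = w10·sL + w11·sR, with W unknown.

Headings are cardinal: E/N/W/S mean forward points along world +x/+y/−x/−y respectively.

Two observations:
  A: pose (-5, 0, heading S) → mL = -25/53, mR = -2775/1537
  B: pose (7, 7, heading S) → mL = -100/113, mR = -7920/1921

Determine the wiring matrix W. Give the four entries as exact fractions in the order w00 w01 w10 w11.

-1/2 0 -1 -1

obs A: pose=(-5,0,S) → sL=50/53, sR=25/29, mL=-25/53, mR=-2775/1537
obs B: pose=(7,7,S) → sL=200/113, sR=40/17, mL=-100/113, mR=-7920/1921
sensor matrix S = [[50/53, 25/29], [200/113, 40/17]]; det S = 2049000/2952577
solve [mL_A; mL_B] = S·[w00; w01] and [mR_A; mR_B] = S·[w10; w11]:
  w00 = -1/2, w01 = 0, w10 = -1, w11 = -1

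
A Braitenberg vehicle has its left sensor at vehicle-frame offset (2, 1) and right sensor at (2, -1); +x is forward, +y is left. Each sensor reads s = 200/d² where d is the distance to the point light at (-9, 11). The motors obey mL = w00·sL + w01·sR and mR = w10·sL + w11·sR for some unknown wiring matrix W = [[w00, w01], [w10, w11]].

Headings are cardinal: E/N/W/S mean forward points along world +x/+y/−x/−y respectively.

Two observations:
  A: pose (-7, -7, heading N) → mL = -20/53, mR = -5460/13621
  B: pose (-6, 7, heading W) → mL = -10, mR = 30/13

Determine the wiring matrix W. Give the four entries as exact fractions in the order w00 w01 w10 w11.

0 -1/2 -1 1/2

obs A: pose=(-7,-7,N) → sL=200/257, sR=40/53, mL=-20/53, mR=-5460/13621
obs B: pose=(-6,7,W) → sL=100/13, sR=20, mL=-10, mR=30/13
sensor matrix S = [[200/257, 40/53], [100/13, 20]]; det S = 1728000/177073
solve [mL_A; mL_B] = S·[w00; w01] and [mR_A; mR_B] = S·[w10; w11]:
  w00 = 0, w01 = -1/2, w10 = -1, w11 = 1/2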